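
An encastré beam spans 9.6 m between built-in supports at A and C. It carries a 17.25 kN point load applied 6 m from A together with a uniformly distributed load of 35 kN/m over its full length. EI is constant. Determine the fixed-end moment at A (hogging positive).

M_A = 283.4 kN·m

Release both end moments; the primary structure is a simply-supported span AC with redundants M_A and M_C.
On the primary (simply-supported) span, the end slopes from the loading are:
  at A: point load 17.25 at a = 6: Pab(L + b)/(6LEI) = 85.39/EI
  at C: point load 17.25 at a = 6: Pab(L + a)/(6LEI) = 100.9/EI
  at A: UDL 35: wL³/(24EI) = 1290/EI
  at C: UDL 35: wL³/(24EI) = 1290/EI
  θ_A0 = 1376/EI,  θ_C0 = 1391/EI
Flexibility coefficients: a unit moment at one end gives L/(3EI) there and L/(6EI) at the far end, so f₁₁ = f₂₂ = 3.2/EI and f₁₂ = f₂₁ = 1.6/EI.
Compatibility — zero rotation at each built-in end:
  3.2 M_A + 1.6 M_C = 1376
  1.6 M_A + 3.2 M_C = 1391
Solving the pair gives M_A = 283.4 kN·m and M_C = 293.1 kN·m (hogging).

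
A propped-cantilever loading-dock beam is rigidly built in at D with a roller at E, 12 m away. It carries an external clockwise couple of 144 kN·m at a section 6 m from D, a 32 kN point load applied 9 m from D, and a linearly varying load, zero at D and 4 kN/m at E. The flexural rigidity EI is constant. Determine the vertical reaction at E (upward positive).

R_E = 46.95 kN

Take the reaction at E as the redundant and release it; the primary structure is a cantilever fixed at D.
Free-end deflection of the primary structure under the applied loading (downward +):
  clockwise couple 144 at a = 6: M₀a(2L − a)/(2EI) = 7776/EI
  point load 32 at a = 9: Pa²(3L − a)/(6EI) = 11664/EI
  triangular load, peak 4 at the free end: 11w₀L⁴/(120EI) = 7603/EI
  δ_0 = 27043/EI
Flexibility coefficient — unit upward force at E: δ_{EE} = L³/(3EI) = 576/EI.
Compatibility at E: δ_0 − R_E·δ_{EE} = 0, so R_E = 27043/576 = 46.95 kN.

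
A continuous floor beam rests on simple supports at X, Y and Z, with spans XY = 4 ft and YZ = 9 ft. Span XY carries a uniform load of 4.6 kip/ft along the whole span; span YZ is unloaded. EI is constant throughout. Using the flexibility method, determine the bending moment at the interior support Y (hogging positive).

M_Y = 2.831 kip·ft

Release continuity at Y by inserting a hinge; the redundant is the internal moment M_Y. The primary structure is two simply-supported spans XY and YZ.
End slopes at the hinge Y, treating each span as simply supported:
  span XY: UDL 4.6: wL³/(24EI) = 12.27/EI
  relative rotation θ_0 = (12.27 + 0)/EI = 12.27/EI
A unit hogging moment at Y produces rotation L₁/(3EI) + L₂/(3EI) = 4.333/EI.
Slope continuity at Y: θ_0 = M_Y·4.333/EI, so M_Y = 12.27/4.333 = 2.831 kip·ft (hogging).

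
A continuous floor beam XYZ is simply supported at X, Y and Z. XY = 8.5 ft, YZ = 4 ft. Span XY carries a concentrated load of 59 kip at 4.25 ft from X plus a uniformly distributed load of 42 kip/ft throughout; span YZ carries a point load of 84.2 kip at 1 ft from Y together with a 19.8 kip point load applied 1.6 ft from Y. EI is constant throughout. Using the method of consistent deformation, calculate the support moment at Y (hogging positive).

Take M_Y as the redundant. Released structure: two simple spans XY and YZ with a hinge at Y.
Discontinuity in slope at Y on the released structure — sum the simple-span end rotations:
  span XY: point load 59 at a = 4.25: Pab(L + a)/(6LEI) = 266.4/EI
  span XY: UDL 42: wL³/(24EI) = 1075/EI
  span YZ: point load 84.2 at a = 1: Pab(L + b)/(6LEI) = 73.67/EI
  span YZ: point load 19.8 at a = 1.6: Pab(L + b)/(6LEI) = 20.28/EI
  relative rotation θ_0 = (1341 + 93.95)/EI = 1435/EI
A unit hogging moment at Y produces rotation L₁/(3EI) + L₂/(3EI) = 4.167/EI.
Compatibility: M_Y·(L₁+L₂)/(3EI) = θ_0, giving M_Y = 344.4 kip·ft (hogging).

M_Y = 344.4 kip·ft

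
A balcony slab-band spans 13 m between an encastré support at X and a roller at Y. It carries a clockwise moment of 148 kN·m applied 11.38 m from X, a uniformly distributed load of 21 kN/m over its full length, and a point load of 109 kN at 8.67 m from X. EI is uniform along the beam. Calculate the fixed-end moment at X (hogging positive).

Take the reaction at Y as the redundant and release it; the primary structure is a cantilever fixed at X.
Deflection at Y on the released cantilever, summing each load's contribution:
  clockwise couple 148 at a = 11.38: M₀a(2L − a)/(2EI) = 12312/EI
  UDL 21: wL⁴/(8EI) = 74973/EI
  point load 109 at a = 8.67: Pa²(3L − a)/(6EI) = 41418/EI
  δ_0 = 128702/EI
Flexibility coefficient — unit upward force at Y: δ_{YY} = L³/(3EI) = 732.3/EI.
Compatibility at Y: δ_0 − R_Y·δ_{YY} = 0, so R_Y = 128702/732.3 = 175.7 kN.
Moment equilibrium about X: M_X = Σ(load moments about X) − R_Y·L = 2868 − 175.7×13 = 582.9 kN·m.

M_X = 582.9 kN·m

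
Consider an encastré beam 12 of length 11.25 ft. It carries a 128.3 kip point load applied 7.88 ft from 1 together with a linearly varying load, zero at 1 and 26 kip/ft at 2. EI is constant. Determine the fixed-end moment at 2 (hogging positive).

M_2 = 376.7 kip·ft

Take the two fixed-end moments M_1, M_2 as redundants; the released structure is the simple span 12.
End rotations of the released simple span under the applied load (×1/EI):
  at 1: point load 128.3 at a = 7.88: Pab(L + b)/(6LEI) = 737.9/EI
  at 2: point load 128.3 at a = 7.88: Pab(L + a)/(6LEI) = 965.6/EI
  at 1: triangular load, peak 26: 7w₀L³/(360EI) = 719.8/EI
  at 2: triangular load, peak 26: w₀L³/(45EI) = 822.7/EI
  θ_10 = 1458/EI,  θ_20 = 1788/EI
Flexibility coefficients: a unit moment at one end gives L/(3EI) there and L/(6EI) at the far end, so f₁₁ = f₂₂ = 3.75/EI and f₁₂ = f₂₁ = 1.875/EI.
Compatibility — zero rotation at each built-in end:
  3.75 M_1 + 1.875 M_2 = 1458
  1.875 M_1 + 3.75 M_2 = 1788
Solving the pair gives M_1 = 200.4 kip·ft and M_2 = 376.7 kip·ft (hogging).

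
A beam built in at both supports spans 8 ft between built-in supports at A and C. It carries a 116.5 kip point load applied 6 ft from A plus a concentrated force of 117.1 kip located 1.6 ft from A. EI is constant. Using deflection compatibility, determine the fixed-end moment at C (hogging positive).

M_C = 161 kip·ft

Take the two fixed-end moments M_A, M_C as redundants; the released structure is the simple span AC.
On the primary (simply-supported) span, the end slopes from the loading are:
  at A: point load 116.5 at a = 6: Pab(L + b)/(6LEI) = 291.2/EI
  at C: point load 116.5 at a = 6: Pab(L + a)/(6LEI) = 407.8/EI
  at A: point load 117.1 at a = 1.6: Pab(L + b)/(6LEI) = 359.7/EI
  at C: point load 117.1 at a = 1.6: Pab(L + a)/(6LEI) = 239.8/EI
  θ_A0 = 651/EI,  θ_C0 = 647.6/EI
Flexibility coefficients: a unit moment at one end gives L/(3EI) there and L/(6EI) at the far end, so f₁₁ = f₂₂ = 2.667/EI and f₁₂ = f₂₁ = 1.333/EI.
Compatibility — zero rotation at each built-in end:
  2.667 M_A + 1.333 M_C = 651
  1.333 M_A + 2.667 M_C = 647.6
Solving the pair gives M_A = 163.6 kip·ft and M_C = 161 kip·ft (hogging).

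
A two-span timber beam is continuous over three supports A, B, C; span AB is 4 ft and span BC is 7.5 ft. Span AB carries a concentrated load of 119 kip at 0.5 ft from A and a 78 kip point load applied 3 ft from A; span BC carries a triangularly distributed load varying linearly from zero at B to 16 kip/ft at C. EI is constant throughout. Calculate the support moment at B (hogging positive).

M_B = 62.23 kip·ft

Release continuity at B by inserting a hinge; the redundant is the internal moment M_B. The primary structure is two simply-supported spans AB and BC.
Rotations at B on the released spans (each span's end-slope, ×1/EI):
  span AB: point load 119 at a = 0.5: Pab(L + a)/(6LEI) = 39.05/EI
  span AB: point load 78 at a = 3: Pab(L + a)/(6LEI) = 68.25/EI
  span BC: triangular load, peak 16: 7w₀L³/(360EI) = 131.2/EI
  relative rotation θ_0 = (107.3 + 131.2)/EI = 238.5/EI
A unit hogging moment at B produces rotation L₁/(3EI) + L₂/(3EI) = 3.833/EI.
Compatibility: M_B·(L₁+L₂)/(3EI) = θ_0, giving M_B = 62.23 kip·ft (hogging).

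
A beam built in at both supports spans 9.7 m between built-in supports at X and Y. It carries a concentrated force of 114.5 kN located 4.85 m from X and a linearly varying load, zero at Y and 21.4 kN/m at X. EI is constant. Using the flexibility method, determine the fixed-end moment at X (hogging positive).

M_X = 239.5 kN·m

Release both end moments; the primary structure is a simply-supported span XY with redundants M_X and M_Y.
On the primary (simply-supported) span, the end slopes from the loading are:
  at X: point load 114.5 at a = 4.85: Pab(L + b)/(6LEI) = 673.3/EI
  at Y: point load 114.5 at a = 4.85: Pab(L + a)/(6LEI) = 673.3/EI
  at X: triangular load, peak 21.4: w₀L³/(45EI) = 434/EI
  at Y: triangular load, peak 21.4: 7w₀L³/(360EI) = 379.8/EI
  θ_X0 = 1107/EI,  θ_Y0 = 1053/EI
Flexibility coefficients: a unit moment at one end gives L/(3EI) there and L/(6EI) at the far end, so f₁₁ = f₂₂ = 3.233/EI and f₁₂ = f₂₁ = 1.617/EI.
Compatibility — zero rotation at each built-in end:
  3.233 M_X + 1.617 M_Y = 1107
  1.617 M_X + 3.233 M_Y = 1053
Solving the pair gives M_X = 239.5 kN·m and M_Y = 205.9 kN·m (hogging).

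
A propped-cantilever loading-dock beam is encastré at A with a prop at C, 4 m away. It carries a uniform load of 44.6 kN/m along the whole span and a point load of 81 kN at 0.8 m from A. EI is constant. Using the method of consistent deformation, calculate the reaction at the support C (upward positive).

R_C = 71.44 kN

Remove the prop at C; the released (primary) structure is a cantilever built in at A.
Downward deflection at the released point C due to the loads:
  UDL 44.6: wL⁴/(8EI) = 1427/EI
  point load 81 at a = 0.8: Pa²(3L − a)/(6EI) = 96.77/EI
  δ_0 = 1524/EI
Tip deflection under a unit load at C: L³/(3EI) = 21.33/EI.
Compatibility at C: δ_0 − R_C·δ_{CC} = 0, so R_C = 1524/21.33 = 71.44 kN.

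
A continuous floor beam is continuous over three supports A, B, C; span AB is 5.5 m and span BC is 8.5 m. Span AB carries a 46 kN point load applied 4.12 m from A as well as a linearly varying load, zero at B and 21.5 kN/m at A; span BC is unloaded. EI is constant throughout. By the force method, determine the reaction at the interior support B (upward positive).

Release continuity at B by inserting a hinge; the redundant is the internal moment M_B. The primary structure is two simply-supported spans AB and BC.
End slopes at the hinge B, treating each span as simply supported:
  span AB: point load 46 at a = 4.12: Pab(L + a)/(6LEI) = 76.24/EI
  span AB: triangular load, peak 21.5: 7w₀L³/(360EI) = 69.55/EI
  relative rotation θ_0 = (145.8 + 0)/EI = 145.8/EI
A unit hogging moment at B produces rotation L₁/(3EI) + L₂/(3EI) = 4.667/EI.
Compatibility: M_B·(L₁+L₂)/(3EI) = θ_0, giving M_B = 31.24 kN·m (hogging).
Span AB, ΣM about A with M_B applied at B: R_B^{AB}·5.5 = 297.9 + 31.24, so R_B^{AB} = 59.85 kN and R_A = 105.1 − 59.85 = 45.28 kN.
Span BC, ΣM about C: R_B^{BC}·8.5 = 0 + 31.24, so R_B^{BC} = 3.676 kN and R_C = 0 − 3.676 = -3.676 kN.
R_B = 59.85 + 3.676 = 63.52 kN.

R_B = 63.52 kN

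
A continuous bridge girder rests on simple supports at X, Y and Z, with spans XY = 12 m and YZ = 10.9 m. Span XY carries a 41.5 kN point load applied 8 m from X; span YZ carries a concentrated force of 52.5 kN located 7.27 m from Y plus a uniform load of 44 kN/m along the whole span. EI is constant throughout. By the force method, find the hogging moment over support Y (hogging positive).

M_Y = 399.7 kN·m

Take M_Y as the redundant. Released structure: two simple spans XY and YZ with a hinge at Y.
Discontinuity in slope at Y on the released structure — sum the simple-span end rotations:
  span XY: point load 41.5 at a = 8: Pab(L + a)/(6LEI) = 368.9/EI
  span YZ: point load 52.5 at a = 7.27: Pab(L + b)/(6LEI) = 307.8/EI
  span YZ: UDL 44: wL³/(24EI) = 2374/EI
  relative rotation θ_0 = (368.9 + 2682)/EI = 3051/EI
A unit hogging moment at Y produces rotation L₁/(3EI) + L₂/(3EI) = 7.633/EI.
Compatibility: M_Y·(L₁+L₂)/(3EI) = θ_0, giving M_Y = 399.7 kN·m (hogging).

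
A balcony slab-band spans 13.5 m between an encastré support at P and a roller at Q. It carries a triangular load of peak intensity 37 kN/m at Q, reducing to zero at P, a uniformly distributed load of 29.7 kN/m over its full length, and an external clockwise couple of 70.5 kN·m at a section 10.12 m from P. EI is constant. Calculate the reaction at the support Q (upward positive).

Remove the prop at Q; the released (primary) structure is a cantilever built in at P.
Primary-structure tip deflection at Q by superposition:
  triangular load, peak 37 at the free end: 11w₀L⁴/(120EI) = 112654/EI
  UDL 29.7: wL⁴/(8EI) = 123311/EI
  clockwise couple 70.5 at a = 10.12: M₀a(2L − a)/(2EI) = 6022/EI
  δ_0 = 241987/EI
Flexibility coefficient — unit upward force at Q: δ_{QQ} = L³/(3EI) = 820.1/EI.
Compatibility at Q: δ_0 − R_Q·δ_{QQ} = 0, so R_Q = 241987/820.1 = 295.1 kN.

R_Q = 295.1 kN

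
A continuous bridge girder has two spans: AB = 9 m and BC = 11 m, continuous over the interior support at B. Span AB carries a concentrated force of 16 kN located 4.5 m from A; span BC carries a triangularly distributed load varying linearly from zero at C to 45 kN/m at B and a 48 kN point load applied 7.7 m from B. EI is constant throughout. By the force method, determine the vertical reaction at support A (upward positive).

Take M_B as the redundant. Released structure: two simple spans AB and BC with a hinge at B.
Discontinuity in slope at B on the released structure — sum the simple-span end rotations:
  span AB: point load 16 at a = 4.5: Pab(L + a)/(6LEI) = 81/EI
  span BC: triangular load, peak 45: w₀L³/(45EI) = 1331/EI
  span BC: point load 48 at a = 7.7: Pab(L + b)/(6LEI) = 264.3/EI
  relative rotation θ_0 = (81 + 1595)/EI = 1676/EI
A unit hogging moment at B produces rotation L₁/(3EI) + L₂/(3EI) = 6.667/EI.
Compatibility: M_B·(L₁+L₂)/(3EI) = θ_0, giving M_B = 251.4 kN·m (hogging).
Span AB, ΣM about A with M_B applied at B: R_B^{AB}·9 = 72 + 251.4, so R_B^{AB} = 35.94 kN and R_A = 16 − 35.94 = -19.94 kN.

R_A = -19.94 kN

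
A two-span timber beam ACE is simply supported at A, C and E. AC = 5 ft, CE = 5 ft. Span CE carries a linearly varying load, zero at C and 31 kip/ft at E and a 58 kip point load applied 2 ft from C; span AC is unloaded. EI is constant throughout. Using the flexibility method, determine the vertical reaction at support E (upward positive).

Release continuity at C by inserting a hinge; the redundant is the internal moment M_C. The primary structure is two simply-supported spans AC and CE.
Discontinuity in slope at C on the released structure — sum the simple-span end rotations:
  span CE: triangular load, peak 31: 7w₀L³/(360EI) = 75.35/EI
  span CE: point load 58 at a = 2: Pab(L + b)/(6LEI) = 92.8/EI
  relative rotation θ_0 = (0 + 168.1)/EI = 168.1/EI
A unit hogging moment at C produces rotation L₁/(3EI) + L₂/(3EI) = 3.333/EI.
Slope continuity at C: θ_0 = M_C·3.333/EI, so M_C = 168.1/3.333 = 50.44 kip·ft (hogging).
Span CE, ΣM about E: R_C^{CE}·5 = 303.2 + 50.44, so R_C^{CE} = 70.72 kip and R_E = 135.5 − 70.72 = 64.78 kip.

R_E = 64.78 kip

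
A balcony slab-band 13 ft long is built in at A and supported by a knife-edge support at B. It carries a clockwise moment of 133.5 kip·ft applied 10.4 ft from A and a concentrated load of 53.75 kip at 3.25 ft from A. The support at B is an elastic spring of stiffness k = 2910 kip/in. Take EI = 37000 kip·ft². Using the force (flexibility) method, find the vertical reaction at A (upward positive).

Take the reaction at B as the redundant and release it; the primary structure is a cantilever fixed at A.
Deflection at B on the released cantilever, summing each load's contribution:
  clockwise couple 133.5 at a = 10.4: M₀a(2L − a)/(2EI) = 10830/EI
  point load 53.75 at a = 3.25: Pa²(3L − a)/(6EI) = 3383/EI
  δ_0 = 14212/EI
Flexibility coefficient — unit upward force at B: δ_{BB} = L³/(3EI) = 732.3/EI.
With EI = 37000 kip·ft²: δ_0 = 0.38412 ft and δ_{BB} = 0.019793 ft/kip.
Compatibility — the spring shortens by R_B/k under the reaction it provides: δ_0 − R_B·δ_{BB} = R_B/k. With 1/k = 1/(2910×12) ft/kip = 0.000029 ft/kip, R_B = δ_0 / (δ_{BB} + 1/k) = 0.38412 / (0.019793 + 0.000029) = 19.38 kip.
Vertical equilibrium: R_A = ΣP − R_B = 53.75 − 19.38 = 34.37 kip.

R_A = 34.37 kip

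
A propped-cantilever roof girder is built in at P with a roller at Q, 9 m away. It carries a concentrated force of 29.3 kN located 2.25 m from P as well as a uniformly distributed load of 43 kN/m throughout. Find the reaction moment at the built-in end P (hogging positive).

M_P = 478.6 kN·m

Choose R_Q as the redundant. The primary structure is the cantilever fixed at P.
Deflection at Q on the released cantilever, summing each load's contribution:
  point load 29.3 at a = 2.25: Pa²(3L − a)/(6EI) = 611.9/EI
  UDL 43: wL⁴/(8EI) = 35265/EI
  δ_0 = 35877/EI
Flexibility coefficient — unit upward force at Q: δ_{QQ} = L³/(3EI) = 243/EI.
Compatibility at Q: δ_0 − R_Q·δ_{QQ} = 0, so R_Q = 35877/243 = 147.6 kN.
Moment equilibrium about P: M_P = Σ(load moments about P) − R_Q·L = 1807 − 147.6×9 = 478.6 kN·m.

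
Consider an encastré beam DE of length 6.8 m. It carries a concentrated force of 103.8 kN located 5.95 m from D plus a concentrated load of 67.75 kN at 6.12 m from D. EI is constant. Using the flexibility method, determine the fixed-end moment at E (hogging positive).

Take the two fixed-end moments M_D, M_E as redundants; the released structure is the simple span DE.
On the primary (simply-supported) span, the end slopes from the loading are:
  at D: point load 103.8 at a = 5.95: Pab(L + b)/(6LEI) = 98.43/EI
  at E: point load 103.8 at a = 5.95: Pab(L + a)/(6LEI) = 164.1/EI
  at D: point load 67.75 at a = 6.12: Pab(L + b)/(6LEI) = 51.69/EI
  at E: point load 67.75 at a = 6.12: Pab(L + a)/(6LEI) = 89.28/EI
  θ_D0 = 150.1/EI,  θ_E0 = 253.3/EI
Flexibility coefficients: a unit moment at one end gives L/(3EI) there and L/(6EI) at the far end, so f₁₁ = f₂₂ = 2.267/EI and f₁₂ = f₂₁ = 1.133/EI.
Compatibility — zero rotation at each built-in end:
  2.267 M_D + 1.133 M_E = 150.1
  1.133 M_D + 2.267 M_E = 253.3
Solving the pair gives M_D = 13.8 kN·m and M_E = 104.9 kN·m (hogging).

M_E = 104.9 kN·m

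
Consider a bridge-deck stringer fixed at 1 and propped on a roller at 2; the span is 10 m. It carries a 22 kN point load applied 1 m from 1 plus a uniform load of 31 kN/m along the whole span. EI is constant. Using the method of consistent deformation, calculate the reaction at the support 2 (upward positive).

R_2 = 116.6 kN

Remove the prop at 2; the released (primary) structure is a cantilever built in at 1.
Deflection at 2 on the released cantilever, summing each load's contribution:
  point load 22 at a = 1: Pa²(3L − a)/(6EI) = 106.3/EI
  UDL 31: wL⁴/(8EI) = 38750/EI
  δ_0 = 38856/EI
Tip deflection under a unit load at 2: L³/(3EI) = 333.3/EI.
The prop prevents deflection at 2: R_2 = δ_0/δ_{22} = 38856/333.3 = 116.6 kN.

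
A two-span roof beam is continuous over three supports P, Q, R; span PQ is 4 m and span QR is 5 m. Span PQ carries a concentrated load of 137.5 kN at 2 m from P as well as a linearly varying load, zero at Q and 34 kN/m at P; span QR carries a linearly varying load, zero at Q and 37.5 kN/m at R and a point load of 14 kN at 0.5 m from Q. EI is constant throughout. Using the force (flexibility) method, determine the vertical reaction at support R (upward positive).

R_R = 45.17 kN

Take M_Q as the redundant. Released structure: two simple spans PQ and QR with a hinge at Q.
Discontinuity in slope at Q on the released structure — sum the simple-span end rotations:
  span PQ: point load 137.5 at a = 2: Pab(L + a)/(6LEI) = 137.5/EI
  span PQ: triangular load, peak 34: 7w₀L³/(360EI) = 42.31/EI
  span QR: triangular load, peak 37.5: 7w₀L³/(360EI) = 91.15/EI
  span QR: point load 14 at a = 0.5: Pab(L + b)/(6LEI) = 9.975/EI
  relative rotation θ_0 = (179.8 + 101.1)/EI = 280.9/EI
A unit hogging moment at Q produces rotation L₁/(3EI) + L₂/(3EI) = 3/EI.
Compatibility: M_Q·(L₁+L₂)/(3EI) = θ_0, giving M_Q = 93.64 kN·m (hogging).
Span QR, ΣM about R: R_Q^{QR}·5 = 219.2 + 93.64, so R_Q^{QR} = 62.58 kN and R_R = 107.8 − 62.58 = 45.17 kN.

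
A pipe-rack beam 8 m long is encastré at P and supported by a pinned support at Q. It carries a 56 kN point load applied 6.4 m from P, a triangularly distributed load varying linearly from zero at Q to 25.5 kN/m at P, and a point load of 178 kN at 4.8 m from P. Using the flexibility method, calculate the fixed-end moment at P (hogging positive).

M_P = 391 kN·m

Release the roller at Q. Primary structure: cantilever fixed at P.
Primary-structure tip deflection at Q by superposition:
  point load 56 at a = 6.4: Pa²(3L − a)/(6EI) = 6728/EI
  triangular load, peak 25.5 at the fixed end: w₀L⁴/(30EI) = 3482/EI
  point load 178 at a = 4.8: Pa²(3L − a)/(6EI) = 13124/EI
  δ_0 = 23334/EI
Tip deflection under a unit load at Q: L³/(3EI) = 170.7/EI.
Compatibility at Q: δ_0 − R_Q·δ_{QQ} = 0, so R_Q = 23334/170.7 = 136.7 kN.
Moment equilibrium about P: M_P = Σ(load moments about P) − R_Q·L = 1485 − 136.7×8 = 391 kN·m.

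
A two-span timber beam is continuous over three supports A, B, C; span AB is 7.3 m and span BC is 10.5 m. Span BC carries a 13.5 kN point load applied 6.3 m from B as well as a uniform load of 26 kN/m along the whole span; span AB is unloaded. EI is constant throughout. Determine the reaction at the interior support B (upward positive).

Take M_B as the redundant. Released structure: two simple spans AB and BC with a hinge at B.
Discontinuity in slope at B on the released structure — sum the simple-span end rotations:
  span BC: point load 13.5 at a = 6.3: Pab(L + b)/(6LEI) = 83.35/EI
  span BC: UDL 26: wL³/(24EI) = 1254/EI
  relative rotation θ_0 = (0 + 1337)/EI = 1337/EI
A unit hogging moment at B produces rotation L₁/(3EI) + L₂/(3EI) = 5.933/EI.
Compatibility: M_B·(L₁+L₂)/(3EI) = θ_0, giving M_B = 225.4 kN·m (hogging).
Span AB, ΣM about A with M_B applied at B: R_B^{AB}·7.3 = 0 + 225.4, so R_B^{AB} = 30.88 kN and R_A = 0 − 30.88 = -30.88 kN.
Span BC, ΣM about C: R_B^{BC}·10.5 = 1490 + 225.4, so R_B^{BC} = 163.4 kN and R_C = 286.5 − 163.4 = 123.1 kN.
R_B = 30.88 + 163.4 = 194.2 kN.

R_B = 194.2 kN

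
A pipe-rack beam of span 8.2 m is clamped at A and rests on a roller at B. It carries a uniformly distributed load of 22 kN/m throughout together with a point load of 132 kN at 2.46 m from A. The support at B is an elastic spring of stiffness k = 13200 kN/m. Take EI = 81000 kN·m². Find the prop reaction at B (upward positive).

R_B = 80.98 kN

Take the reaction at B as the redundant and release it; the primary structure is a cantilever fixed at A.
Free-end deflection of the primary structure under the applied loading (downward +):
  UDL 22: wL⁴/(8EI) = 12433/EI
  point load 132 at a = 2.46: Pa²(3L − a)/(6EI) = 2948/EI
  δ_0 = 15381/EI
Tip deflection under a unit load at B: L³/(3EI) = 183.8/EI.
With EI = 81000 kN·m²: δ_0 = 0.18989 m and δ_{BB} = 0.002269 m/kN.
Compatibility — the spring shortens by R_B/k under the reaction it provides: δ_0 − R_B·δ_{BB} = R_B/k. With 1/k = 0.000076 m/kN, R_B = δ_0 / (δ_{BB} + 1/k) = 0.18989 / (0.002269 + 0.000076) = 80.98 kN.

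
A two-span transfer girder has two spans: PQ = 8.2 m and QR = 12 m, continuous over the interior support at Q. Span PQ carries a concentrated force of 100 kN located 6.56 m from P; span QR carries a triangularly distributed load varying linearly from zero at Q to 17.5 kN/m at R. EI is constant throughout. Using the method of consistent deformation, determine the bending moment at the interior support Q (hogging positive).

M_Q = 135.3 kN·m

Take M_Q as the redundant. Released structure: two simple spans PQ and QR with a hinge at Q.
Discontinuity in slope at Q on the released structure — sum the simple-span end rotations:
  span PQ: point load 100 at a = 6.56: Pab(L + a)/(6LEI) = 322.8/EI
  span QR: triangular load, peak 17.5: 7w₀L³/(360EI) = 588/EI
  relative rotation θ_0 = (322.8 + 588)/EI = 910.8/EI
A unit hogging moment at Q produces rotation L₁/(3EI) + L₂/(3EI) = 6.733/EI.
Slope continuity at Q: θ_0 = M_Q·6.733/EI, so M_Q = 910.8/6.733 = 135.3 kN·m (hogging).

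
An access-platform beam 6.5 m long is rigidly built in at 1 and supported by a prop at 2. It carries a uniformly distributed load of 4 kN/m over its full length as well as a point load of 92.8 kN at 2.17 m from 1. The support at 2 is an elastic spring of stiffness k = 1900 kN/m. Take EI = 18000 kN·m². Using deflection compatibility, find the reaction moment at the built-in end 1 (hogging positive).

Release the roller at 2. Primary structure: cantilever fixed at 1.
Primary-structure tip deflection at 2 by superposition:
  UDL 4: wL⁴/(8EI) = 892.5/EI
  point load 92.8 at a = 2.17: Pa²(3L − a)/(6EI) = 1262/EI
  δ_0 = 2155/EI
Tip deflection under a unit load at 2: L³/(3EI) = 91.54/EI.
With EI = 18000 kN·m²: δ_0 = 0.11971 m and δ_{22} = 0.005086 m/kN.
Compatibility — the spring shortens by R_2/k under the reaction it provides: δ_0 − R_2·δ_{22} = R_2/k. With 1/k = 0.000526 m/kN, R_2 = δ_0 / (δ_{22} + 1/k) = 0.11971 / (0.005086 + 0.000526) = 21.33 kN.
Moment equilibrium about 1: M_1 = Σ(load moments about 1) − R_2·L = 285.9 − 21.33×6.5 = 147.2 kN·m.

M_1 = 147.2 kN·m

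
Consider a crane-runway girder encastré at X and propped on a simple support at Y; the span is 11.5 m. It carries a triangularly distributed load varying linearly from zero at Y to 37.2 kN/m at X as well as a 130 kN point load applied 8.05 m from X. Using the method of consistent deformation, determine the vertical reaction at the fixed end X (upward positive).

Remove the prop at Y; the released (primary) structure is a cantilever built in at X.
Primary-structure tip deflection at Y by superposition:
  triangular load, peak 37.2 at the fixed end: w₀L⁴/(30EI) = 21688/EI
  point load 130 at a = 8.05: Pa²(3L − a)/(6EI) = 37137/EI
  δ_0 = 58825/EI
Tip deflection under a unit load at Y: L³/(3EI) = 507/EI.
Compatibility at Y: δ_0 − R_Y·δ_{YY} = 0, so R_Y = 58825/507 = 116 kN.
Vertical equilibrium: R_X = ΣP − R_Y = 343.9 − 116 = 227.9 kN.

R_X = 227.9 kN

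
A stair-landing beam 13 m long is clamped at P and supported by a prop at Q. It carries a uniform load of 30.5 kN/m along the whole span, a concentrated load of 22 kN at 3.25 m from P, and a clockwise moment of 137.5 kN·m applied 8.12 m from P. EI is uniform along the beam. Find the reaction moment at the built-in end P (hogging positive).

M_P = 651.5 kN·m

Choose R_Q as the redundant. The primary structure is the cantilever fixed at P.
Downward deflection at the released point Q due to the loads:
  UDL 30.5: wL⁴/(8EI) = 108889/EI
  point load 22 at a = 3.25: Pa²(3L − a)/(6EI) = 1385/EI
  clockwise couple 137.5 at a = 8.12: M₀a(2L − a)/(2EI) = 9982/EI
  δ_0 = 120255/EI
Flexibility coefficient — unit upward force at Q: δ_{QQ} = L³/(3EI) = 732.3/EI.
The prop prevents deflection at Q: R_Q = δ_0/δ_{QQ} = 120255/732.3 = 164.2 kN.
Moment equilibrium about P: M_P = Σ(load moments about P) − R_Q·L = 2786 − 164.2×13 = 651.5 kN·m.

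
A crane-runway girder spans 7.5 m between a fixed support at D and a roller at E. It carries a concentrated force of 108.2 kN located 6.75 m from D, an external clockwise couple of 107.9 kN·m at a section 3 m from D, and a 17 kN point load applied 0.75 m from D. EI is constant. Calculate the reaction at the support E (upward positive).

R_E = 106.1 kN

Take the reaction at E as the redundant and release it; the primary structure is a cantilever fixed at D.
Primary-structure tip deflection at E by superposition:
  point load 108.2 at a = 6.75: Pa²(3L − a)/(6EI) = 12941/EI
  clockwise couple 107.9 at a = 3: M₀a(2L − a)/(2EI) = 1942/EI
  point load 17 at a = 0.75: Pa²(3L − a)/(6EI) = 34.66/EI
  δ_0 = 14918/EI
Flexibility coefficient — unit upward force at E: δ_{EE} = L³/(3EI) = 140.6/EI.
Compatibility at E: δ_0 − R_E·δ_{EE} = 0, so R_E = 14918/140.6 = 106.1 kN.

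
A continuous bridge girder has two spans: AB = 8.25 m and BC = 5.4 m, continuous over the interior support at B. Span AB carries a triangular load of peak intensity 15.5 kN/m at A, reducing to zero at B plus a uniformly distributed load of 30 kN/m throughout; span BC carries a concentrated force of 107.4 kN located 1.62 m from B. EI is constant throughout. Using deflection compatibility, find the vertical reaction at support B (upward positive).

R_B = 291.5 kN

Release continuity at B by inserting a hinge; the redundant is the internal moment M_B. The primary structure is two simply-supported spans AB and BC.
Discontinuity in slope at B on the released structure — sum the simple-span end rotations:
  span AB: triangular load, peak 15.5: 7w₀L³/(360EI) = 169.2/EI
  span AB: UDL 30: wL³/(24EI) = 701.9/EI
  span BC: point load 107.4 at a = 1.62: Pab(L + b)/(6LEI) = 186.3/EI
  relative rotation θ_0 = (871.1 + 186.3)/EI = 1057/EI
A unit hogging moment at B produces rotation L₁/(3EI) + L₂/(3EI) = 4.55/EI.
Slope continuity at B: θ_0 = M_B·4.55/EI, so M_B = 1057/4.55 = 232.4 kN·m (hogging).
Span AB, ΣM about A with M_B applied at B: R_B^{AB}·8.25 = 1197 + 232.4, so R_B^{AB} = 173.2 kN and R_A = 311.4 − 173.2 = 138.2 kN.
Span BC, ΣM about C: R_B^{BC}·5.4 = 406 + 232.4, so R_B^{BC} = 118.2 kN and R_C = 107.4 − 118.2 = -10.82 kN.
R_B = 173.2 + 118.2 = 291.5 kN.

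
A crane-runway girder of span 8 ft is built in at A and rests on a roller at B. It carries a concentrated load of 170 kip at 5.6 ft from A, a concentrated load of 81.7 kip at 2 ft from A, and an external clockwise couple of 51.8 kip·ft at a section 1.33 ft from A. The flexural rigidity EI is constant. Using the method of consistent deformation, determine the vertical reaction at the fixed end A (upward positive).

Choose R_B as the redundant. The primary structure is the cantilever fixed at A.
Free-end deflection of the primary structure under the applied loading (downward +):
  point load 170 at a = 5.6: Pa²(3L − a)/(6EI) = 16349/EI
  point load 81.7 at a = 2: Pa²(3L − a)/(6EI) = 1198/EI
  clockwise couple 51.8 at a = 1.33: M₀a(2L − a)/(2EI) = 505.3/EI
  δ_0 = 18053/EI
Tip deflection under a unit load at B: L³/(3EI) = 170.7/EI.
Compatibility at B: δ_0 − R_B·δ_{BB} = 0, so R_B = 18053/170.7 = 105.8 kip.
Vertical equilibrium: R_A = ΣP − R_B = 251.7 − 105.8 = 145.9 kip.

R_A = 145.9 kip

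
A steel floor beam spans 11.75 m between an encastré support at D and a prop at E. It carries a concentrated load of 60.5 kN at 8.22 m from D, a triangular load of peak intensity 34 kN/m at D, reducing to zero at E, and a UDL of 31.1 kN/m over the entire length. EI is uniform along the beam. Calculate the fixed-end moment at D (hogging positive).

M_D = 946.8 kN·m

Remove the prop at E; the released (primary) structure is a cantilever built in at D.
Free-end deflection of the primary structure under the applied loading (downward +):
  point load 60.5 at a = 8.22: Pa²(3L − a)/(6EI) = 18416/EI
  triangular load, peak 34 at the fixed end: w₀L⁴/(30EI) = 21603/EI
  UDL 31.1: wL⁴/(8EI) = 74101/EI
  δ_0 = 114119/EI
Flexibility coefficient — unit upward force at E: δ_{EE} = L³/(3EI) = 540.7/EI.
The prop prevents deflection at E: R_E = δ_0/δ_{EE} = 114119/540.7 = 211 kN.
Moment equilibrium about D: M_D = Σ(load moments about D) − R_E·L = 3427 − 211×11.75 = 946.8 kN·m.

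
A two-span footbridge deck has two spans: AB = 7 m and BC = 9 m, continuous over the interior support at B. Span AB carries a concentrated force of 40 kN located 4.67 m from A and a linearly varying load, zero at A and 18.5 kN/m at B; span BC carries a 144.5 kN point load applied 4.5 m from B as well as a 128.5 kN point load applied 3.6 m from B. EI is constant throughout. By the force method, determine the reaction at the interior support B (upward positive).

R_B = 298.2 kN

Release continuity at B by inserting a hinge; the redundant is the internal moment M_B. The primary structure is two simply-supported spans AB and BC.
End slopes at the hinge B, treating each span as simply supported:
  span AB: point load 40 at a = 4.67: Pab(L + a)/(6LEI) = 120.9/EI
  span AB: triangular load, peak 18.5: w₀L³/(45EI) = 141/EI
  span BC: point load 144.5 at a = 4.5: Pab(L + b)/(6LEI) = 731.5/EI
  span BC: point load 128.5 at a = 3.6: Pab(L + b)/(6LEI) = 666.1/EI
  relative rotation θ_0 = (261.9 + 1398)/EI = 1660/EI
A unit hogging moment at B produces rotation L₁/(3EI) + L₂/(3EI) = 5.333/EI.
Slope continuity at B: θ_0 = M_B·5.333/EI, so M_B = 1660/5.333 = 311.2 kN·m (hogging).
Span AB, ΣM about A with M_B applied at B: R_B^{AB}·7 = 489 + 311.2, so R_B^{AB} = 114.3 kN and R_A = 104.8 − 114.3 = -9.557 kN.
Span BC, ΣM about C: R_B^{BC}·9 = 1344 + 311.2, so R_B^{BC} = 183.9 kN and R_C = 273 − 183.9 = 89.07 kN.
R_B = 114.3 + 183.9 = 298.2 kN.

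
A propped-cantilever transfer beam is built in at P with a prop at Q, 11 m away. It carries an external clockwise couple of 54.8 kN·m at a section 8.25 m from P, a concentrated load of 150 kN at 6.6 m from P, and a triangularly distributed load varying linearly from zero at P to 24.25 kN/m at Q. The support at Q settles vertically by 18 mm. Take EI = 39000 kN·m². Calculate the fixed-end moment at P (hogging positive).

Take the reaction at Q as the redundant and release it; the primary structure is a cantilever fixed at P.
Deflection at Q on the released cantilever, summing each load's contribution:
  clockwise couple 54.8 at a = 8.25: M₀a(2L − a)/(2EI) = 3108/EI
  point load 150 at a = 6.6: Pa²(3L − a)/(6EI) = 28750/EI
  triangular load, peak 24.25 at the free end: 11w₀L⁴/(120EI) = 32546/EI
  δ_0 = 64404/EI
Tip deflection under a unit load at Q: L³/(3EI) = 443.7/EI.
With EI = 39000 kN·m²: δ_0 = 1.6514 m and δ_{QQ} = 0.011376 m/kN.
Compatibility — the beam at Q must follow the support down by 0.018 m: δ_0 − R_Q·δ_{QQ} = 0.018, so R_Q = (1.6514 − 0.018)/0.011376 = 143.6 kN.
Moment equilibrium about P: M_P = Σ(load moments about P) − R_Q·L = 2023 − 143.6×11 = 443.5 kN·m.

M_P = 443.5 kN·m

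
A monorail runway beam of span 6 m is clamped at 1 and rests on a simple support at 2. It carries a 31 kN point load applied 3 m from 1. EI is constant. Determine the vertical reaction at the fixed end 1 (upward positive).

Release the roller at 2. Primary structure: cantilever fixed at 1.
Primary-structure tip deflection at 2 by superposition:
  point load 31 at a = 3: Pa²(3L − a)/(6EI) = 697.5/EI
Tip deflection under a unit load at 2: L³/(3EI) = 72/EI.
Compatibility at 2: δ_0 − R_2·δ_{22} = 0, so R_2 = 697.5/72 = 9.688 kN.
Vertical equilibrium: R_1 = ΣP − R_2 = 31 − 9.688 = 21.31 kN.

R_1 = 21.31 kN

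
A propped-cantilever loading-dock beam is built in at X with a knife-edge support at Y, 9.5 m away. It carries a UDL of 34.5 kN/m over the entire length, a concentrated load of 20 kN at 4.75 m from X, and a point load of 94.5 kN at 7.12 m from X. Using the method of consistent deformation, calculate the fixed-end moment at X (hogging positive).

Release the roller at Y. Primary structure: cantilever fixed at X.
Downward deflection at the released point Y due to the loads:
  UDL 34.5: wL⁴/(8EI) = 35126/EI
  point load 20 at a = 4.75: Pa²(3L − a)/(6EI) = 1786/EI
  point load 94.5 at a = 7.12: Pa²(3L − a)/(6EI) = 17071/EI
  δ_0 = 53982/EI
Tip deflection under a unit load at Y: L³/(3EI) = 285.8/EI.
Compatibility at Y: δ_0 − R_Y·δ_{YY} = 0, so R_Y = 53982/285.8 = 188.9 kN.
Moment equilibrium about X: M_X = Σ(load moments about X) − R_Y·L = 2325 − 188.9×9.5 = 530.2 kN·m.

M_X = 530.2 kN·m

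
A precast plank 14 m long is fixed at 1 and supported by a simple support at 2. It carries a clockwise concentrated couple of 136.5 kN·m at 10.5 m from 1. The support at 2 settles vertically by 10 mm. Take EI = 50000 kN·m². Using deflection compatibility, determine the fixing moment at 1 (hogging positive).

Remove the prop at 2; the released (primary) structure is a cantilever built in at 1.
Deflection at 2 on the released cantilever, summing each load's contribution:
  clockwise couple 136.5 at a = 10.5: M₀a(2L − a)/(2EI) = 12541/EI
Tip deflection under a unit load at 2: L³/(3EI) = 914.7/EI.
With EI = 50000 kN·m²: δ_0 = 0.25082 m and δ_{22} = 0.018293 m/kN.
Compatibility — the beam at 2 must follow the support down by 0.01 m: δ_0 − R_2·δ_{22} = 0.01, so R_2 = (0.25082 − 0.01)/0.018293 = 13.16 kN.
Moment equilibrium about 1: M_1 = Σ(load moments about 1) − R_2·L = 136.5 − 13.16×14 = -47.8 kN·m.

M_1 = -47.8 kN·m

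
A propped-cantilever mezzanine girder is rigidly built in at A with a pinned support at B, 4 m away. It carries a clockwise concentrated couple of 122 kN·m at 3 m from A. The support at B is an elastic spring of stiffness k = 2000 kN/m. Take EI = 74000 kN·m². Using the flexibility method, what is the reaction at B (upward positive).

Choose R_B as the redundant. The primary structure is the cantilever fixed at A.
Downward deflection at the released point B due to the loads:
  clockwise couple 122 at a = 3: M₀a(2L − a)/(2EI) = 915/EI
Tip deflection under a unit load at B: L³/(3EI) = 21.33/EI.
With EI = 74000 kN·m²: δ_0 = 0.012365 m and δ_{BB} = 0.000288 m/kN.
Compatibility — the spring shortens by R_B/k under the reaction it provides: δ_0 − R_B·δ_{BB} = R_B/k. With 1/k = 0.0005 m/kN, R_B = δ_0 / (δ_{BB} + 1/k) = 0.012365 / (0.000288 + 0.0005) = 15.69 kN.

R_B = 15.69 kN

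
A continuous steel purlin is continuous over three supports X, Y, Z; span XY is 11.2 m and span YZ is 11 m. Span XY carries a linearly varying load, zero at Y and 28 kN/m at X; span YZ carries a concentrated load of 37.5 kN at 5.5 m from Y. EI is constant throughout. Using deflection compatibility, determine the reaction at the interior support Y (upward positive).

R_Y = 96.55 kN

Take M_Y as the redundant. Released structure: two simple spans XY and YZ with a hinge at Y.
Rotations at Y on the released spans (each span's end-slope, ×1/EI):
  span XY: triangular load, peak 28: 7w₀L³/(360EI) = 764.9/EI
  span YZ: point load 37.5 at a = 5.5: Pab(L + b)/(6LEI) = 283.6/EI
  relative rotation θ_0 = (764.9 + 283.6)/EI = 1048/EI
A unit hogging moment at Y produces rotation L₁/(3EI) + L₂/(3EI) = 7.4/EI.
Compatibility: M_Y·(L₁+L₂)/(3EI) = θ_0, giving M_Y = 141.7 kN·m (hogging).
Span XY, ΣM about X with M_Y applied at Y: R_Y^{XY}·11.2 = 585.4 + 141.7, so R_Y^{XY} = 64.92 kN and R_X = 156.8 − 64.92 = 91.88 kN.
Span YZ, ΣM about Z: R_Y^{YZ}·11 = 206.2 + 141.7, so R_Y^{YZ} = 31.63 kN and R_Z = 37.5 − 31.63 = 5.869 kN.
R_Y = 64.92 + 31.63 = 96.55 kN.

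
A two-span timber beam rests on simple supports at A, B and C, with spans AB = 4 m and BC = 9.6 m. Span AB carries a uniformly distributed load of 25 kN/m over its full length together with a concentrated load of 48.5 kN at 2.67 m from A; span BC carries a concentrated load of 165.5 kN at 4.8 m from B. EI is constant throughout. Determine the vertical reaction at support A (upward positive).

R_A = 7.24 kN

Insert a hinge at B; M_B is the redundant, and each span becomes simply supported.
Rotations at B on the released spans (each span's end-slope, ×1/EI):
  span AB: UDL 25: wL³/(24EI) = 66.67/EI
  span AB: point load 48.5 at a = 2.67: Pab(L + a)/(6LEI) = 47.87/EI
  span BC: point load 165.5 at a = 4.8: Pab(L + b)/(6LEI) = 953.3/EI
  relative rotation θ_0 = (114.5 + 953.3)/EI = 1068/EI
A unit hogging moment at B produces rotation L₁/(3EI) + L₂/(3EI) = 4.533/EI.
Compatibility: M_B·(L₁+L₂)/(3EI) = θ_0, giving M_B = 235.5 kN·m (hogging).
Span AB, ΣM about A with M_B applied at B: R_B^{AB}·4 = 329.5 + 235.5, so R_B^{AB} = 141.3 kN and R_A = 148.5 − 141.3 = 7.24 kN.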